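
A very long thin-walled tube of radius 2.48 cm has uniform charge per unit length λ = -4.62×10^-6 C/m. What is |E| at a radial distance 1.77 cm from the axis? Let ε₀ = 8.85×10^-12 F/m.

E = 0 (no enclosed charge)

Coaxial Gaussian cylinder, radius r = 1.77 cm, length L (r < 2.48 cm, inside the shell).
No charge is enclosed, so Gauss's law gives E·2πrL = 0 ⇒ E = 0.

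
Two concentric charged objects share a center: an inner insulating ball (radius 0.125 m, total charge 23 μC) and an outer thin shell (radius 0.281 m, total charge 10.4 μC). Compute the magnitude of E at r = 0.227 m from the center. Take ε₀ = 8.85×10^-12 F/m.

|E| ≈ 4.01e6 N/C

Symmetry ⇒ E = E(r) r̂. Gaussian sphere of radius r = 0.227 m (between the bodies, 0.125 m < r < 0.281 m).
Only the inner charge is enclosed; the outer shell contributes nothing inside itself. Q_enc = 23 μC = 2.30×10^-5 C.
Applying ∮E·dA = Q_enc/ε₀ with Φ = E(4πr²):
E = |Q_enc|/(4πε₀r²) = (2.30e-5)/(4π·8.85×10^-12·(0.227)²) = 4.01×10^6 N/C.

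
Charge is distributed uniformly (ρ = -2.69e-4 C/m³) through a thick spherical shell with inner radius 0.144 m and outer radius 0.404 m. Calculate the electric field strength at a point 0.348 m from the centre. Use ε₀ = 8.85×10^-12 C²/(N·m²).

By spherical symmetry E is radial; choose a Gaussian sphere of radius r = 0.348 m (within the shell material, 0.144 m < r < 0.404 m).
Only the shell between 0.144 m and r is enclosed: Q_enc = ρ·(4π/3)(r³ − a³) = (-2.69×10^-4)·(4π/3)·((0.348)³ − (0.144)³) = -4.412×10^-5 C.
By Gauss's law, ∮E·dA = E·4πr² = Q_enc/ε₀.
E = |Q_enc|/(4πε₀r²) = (4.412e-5)/(4π·8.85×10^-12·(0.348)²) = 3.28e6 N/C.

E = 3.28×10^6 V/m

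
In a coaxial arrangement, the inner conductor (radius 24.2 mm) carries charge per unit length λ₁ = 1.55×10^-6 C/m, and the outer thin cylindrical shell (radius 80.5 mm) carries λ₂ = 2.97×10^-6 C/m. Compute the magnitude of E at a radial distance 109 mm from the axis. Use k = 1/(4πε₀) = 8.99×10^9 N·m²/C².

Coaxial Gaussian cylinder, radius r = 109 mm, length L (r > 80.5 mm, enclosing both).
λ_enc = λ₁ + λ₂ = (1.55e-6) + (2.97×10^-6) = 4.52e-6 C/m.
Gauss's law: E·2πrL = λ_enc L/ε₀.
E = 2k|λ_enc|/r = 2(8.99×10^9)(4.52×10^-6)/(0.109) = 7.46×10^5 N/C.

E = 7.46×10^5 N/C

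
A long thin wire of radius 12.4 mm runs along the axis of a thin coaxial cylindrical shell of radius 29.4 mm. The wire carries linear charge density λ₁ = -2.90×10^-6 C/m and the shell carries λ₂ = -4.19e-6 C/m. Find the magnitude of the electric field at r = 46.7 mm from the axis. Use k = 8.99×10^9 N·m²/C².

|E| = 2.73×10^6 N/C

By cylindrical symmetry E is radial; use a coaxial Gaussian cylinder of radius 46.7 mm and length L (r > 29.4 mm, enclosing both).
λ_enc = λ₁ + λ₂ = (-2.90e-6) + (-4.19×10^-6) = -7.09×10^-6 C/m.
Since E is radial and uniform over the curved surface, Φ = E·2πrL = Q_enc/ε₀ = λ_enc L/ε₀.
E = 2k|λ_enc|/r = 2(8.99×10^9)(7.09×10^-6)/(0.0467) = 2.73×10^6 N/C.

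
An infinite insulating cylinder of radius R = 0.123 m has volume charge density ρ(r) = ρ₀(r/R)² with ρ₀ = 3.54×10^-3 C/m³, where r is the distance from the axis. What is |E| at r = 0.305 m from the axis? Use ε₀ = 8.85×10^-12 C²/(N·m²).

E ≈ 4.96e6 V/m

Coaxial Gaussian cylinder, radius r = 0.305 m, length L (r > R, full charge per length enclosed).
λ_enc = 2π ∫₀^R ρ₀(r'/R)^2 r' dr' = 2πρ₀R²/4 = 8.413×10^-5 C/m.
Gauss's law: E·2πrL = λ_enc L/ε₀.
E = |λ_enc|/(2πε₀r) = (8.413e-5)/(2π·8.85×10^-12·0.305) = 4.96×10^6 N/C.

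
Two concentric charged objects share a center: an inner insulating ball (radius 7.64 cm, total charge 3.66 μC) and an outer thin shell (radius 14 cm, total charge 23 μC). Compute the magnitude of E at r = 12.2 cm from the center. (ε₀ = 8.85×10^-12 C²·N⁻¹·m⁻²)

Take a concentric spherical Gaussian surface of radius r = 12.2 cm (between the bodies, 7.64 cm < r < 14 cm).
The shell at 14 cm lies outside the Gaussian surface, so Q_enc = 3.66 μC = 3.66×10^-6 C.
Applying ∮E·dA = Q_enc/ε₀ with Φ = E(4πr²):
E = |Q_enc|/(4πε₀r²) = (3.66e-6)/(4π·8.85×10^-12·(0.122)²) = 2.21e6 N/C.

E ≈ 2.21×10^6 N/C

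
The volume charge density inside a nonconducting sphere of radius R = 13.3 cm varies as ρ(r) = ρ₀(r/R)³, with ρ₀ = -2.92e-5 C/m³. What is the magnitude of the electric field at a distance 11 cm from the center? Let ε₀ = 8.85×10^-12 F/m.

|E| ≈ 3.42×10^4 N/C

By spherical symmetry E is radial; choose a Gaussian sphere of radius r = 11 cm (r < R).
Q_enc = ∫₀^r ρ(r')·4πr'² dr' = (4πρ₀/R³) ∫₀^r r'^5 dr' = 4πρ₀ r^6/(6·R³) = -4.605×10^-8 C.
Gauss's law: E·4πr² = Q_enc/ε₀.
E = |Q_enc|/(4πε₀r²) = (4.605×10^-8)/(4π·8.85×10^-12·(0.11)²) = 3.42×10^4 N/C.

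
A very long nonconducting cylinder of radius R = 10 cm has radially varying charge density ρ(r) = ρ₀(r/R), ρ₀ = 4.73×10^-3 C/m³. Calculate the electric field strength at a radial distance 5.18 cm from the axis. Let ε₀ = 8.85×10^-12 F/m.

E = 4.78e6 N/C

Take a coaxial cylindrical Gaussian surface of radius r = 5.18 cm and length L (r < R).
λ_enc = ∫₀^r ρ(r')·2πr' dr' = (2πρ₀/R)·r^3/3 = 1.377e-5 C/m.
By Gauss's law (flux through the curved wall only), E·2πrL = λ_enc L/ε₀.
E = |λ_enc|/(2πε₀r) = (1.377e-5)/(2π·8.85×10^-12·0.0518) = 4.78×10^6 N/C.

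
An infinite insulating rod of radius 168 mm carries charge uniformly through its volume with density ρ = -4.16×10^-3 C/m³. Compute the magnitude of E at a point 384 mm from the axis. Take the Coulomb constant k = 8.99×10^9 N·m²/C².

|E| = 1.73×10^7 N/C

Choose a coaxial cylinder of radius r = 384 mm (arbitrary length L) as the Gaussian surface (r > 168 mm, full cross-section enclosed).
λ_enc = ρ·πR² = (-4.16×10^-3)π(0.168)² = -3.689×10^-4 C/m.
Applying ∮E·dA = Q_enc/ε₀ with the end caps contributing no flux:
E = 2k|λ_enc|/r = 2(8.99×10^9)(3.689e-4)/(0.384) = 1.73×10^7 N/C.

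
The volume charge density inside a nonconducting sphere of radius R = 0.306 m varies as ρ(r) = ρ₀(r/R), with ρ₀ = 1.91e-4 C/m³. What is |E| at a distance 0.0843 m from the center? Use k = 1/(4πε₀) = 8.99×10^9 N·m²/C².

Take a concentric spherical Gaussian surface of radius r = 0.0843 m (r < R).
Integrate the density: Q_enc = 4π ∫₀^r ρ₀(r'/R)^1 r'² dr' = 4πρ₀ r^4/(4·R) = 9.903×10^-8 C.
By Gauss's law, ∮E·dA = E·4πr² = Q_enc/ε₀.
E = k|Q_enc|/r² = (8.99×10^9)(9.903e-8)/(0.0843)² = 1.25×10^5 N/C.

E ≈ 1.25×10^5 N/C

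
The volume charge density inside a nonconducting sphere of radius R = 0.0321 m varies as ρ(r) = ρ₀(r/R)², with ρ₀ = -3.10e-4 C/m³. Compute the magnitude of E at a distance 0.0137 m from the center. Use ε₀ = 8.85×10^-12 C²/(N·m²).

E = 1.75×10^4 V/m

Take a concentric spherical Gaussian surface of radius r = 0.0137 m (r < R).
Q_enc = ∫₀^r ρ(r')·4πr'² dr' = (4πρ₀/R²) ∫₀^r r'^4 dr' = 4πρ₀ r^5/(5·R²) = -3.649×10^-10 C.
Since E is radial and uniform over the Gaussian sphere, Φ = E·4πr² = Q_enc/ε₀.
E = |Q_enc|/(4πε₀r²) = (3.649×10^-10)/(4π·8.85×10^-12·(0.0137)²) = 1.75×10^4 N/C.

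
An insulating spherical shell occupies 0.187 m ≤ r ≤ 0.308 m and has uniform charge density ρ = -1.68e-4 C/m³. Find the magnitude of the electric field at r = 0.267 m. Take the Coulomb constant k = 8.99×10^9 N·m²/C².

E = 1.11e6 V/m

By spherical symmetry E is radial; choose a Gaussian sphere of radius r = 0.267 m (within the shell material, 0.187 m < r < 0.308 m).
Enclosed charge is the volume from a to r: Q_enc = (4π/3)ρ(r³ − a³) = -8.793×10^-6 C.
Gauss's law: E·4πr² = Q_enc/ε₀.
E = k|Q_enc|/r² = (8.99×10^9)(8.793e-6)/(0.267)² = 1.11e6 N/C.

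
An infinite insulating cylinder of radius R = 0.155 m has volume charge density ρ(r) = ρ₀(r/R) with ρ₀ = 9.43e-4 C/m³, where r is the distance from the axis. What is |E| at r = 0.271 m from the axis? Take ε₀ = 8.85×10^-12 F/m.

Choose a coaxial cylinder of radius r = 0.271 m (arbitrary length L) as the Gaussian surface (r > R, full charge per length enclosed).
λ_enc = 2π ∫₀^R ρ₀(r'/R)^1 r' dr' = 2πρ₀R²/3 = 4.745×10^-5 C/m.
Since E is radial and uniform over the curved surface, Φ = E·2πrL = Q_enc/ε₀ = λ_enc L/ε₀.
E = |λ_enc|/(2πε₀r) = (4.745×10^-5)/(2π·8.85×10^-12·0.271) = 3.15×10^6 N/C.

3.15×10^6 N/C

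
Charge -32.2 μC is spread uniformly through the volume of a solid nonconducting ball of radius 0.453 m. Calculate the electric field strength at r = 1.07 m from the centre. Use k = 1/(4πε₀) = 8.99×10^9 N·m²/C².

E = 2.53×10^5 N/C

Use a concentric Gaussian sphere at r = 1.07 m (r > R, so the entire charge is enclosed).
Q_enc = -32.2 μC = -3.22e-5 C.
Applying ∮E·dA = Q_enc/ε₀ with Φ = E(4πr²):
E = k|Q_enc|/r² = (8.99×10^9)(3.22×10^-5)/(1.07)² = 2.53e5 N/C.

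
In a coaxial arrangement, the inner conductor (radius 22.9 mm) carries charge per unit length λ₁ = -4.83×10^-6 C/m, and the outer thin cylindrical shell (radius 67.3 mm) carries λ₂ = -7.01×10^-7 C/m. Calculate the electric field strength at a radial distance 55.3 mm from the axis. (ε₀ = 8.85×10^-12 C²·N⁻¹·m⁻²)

Take a coaxial cylindrical Gaussian surface of radius r = 55.3 mm and length L (between the conductors, 22.9 mm < r < 67.3 mm).
The shell at 67.3 mm lies outside the Gaussian surface, so λ_enc = λ₁ = -4.83×10^-6 C/m.
Gauss's law: E·2πrL = λ_enc L/ε₀.
E = |λ_enc|/(2πε₀r) = (4.83e-6)/(2π·8.85×10^-12·0.0553) = 1.57×10^6 N/C.

E ≈ 1.57×10^6 N/C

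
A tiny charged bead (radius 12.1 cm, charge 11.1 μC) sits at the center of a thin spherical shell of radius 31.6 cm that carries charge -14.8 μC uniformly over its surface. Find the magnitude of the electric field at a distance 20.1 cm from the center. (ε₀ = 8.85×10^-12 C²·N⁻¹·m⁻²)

E = 2.47×10^6 N/C

Symmetry ⇒ E = E(r) r̂. Gaussian sphere of radius r = 20.1 cm (between the bodies, 12.1 cm < r < 31.6 cm).
The shell at 31.6 cm lies outside the Gaussian surface, so Q_enc = 11.1 μC = 1.11e-5 C.
Applying ∮E·dA = Q_enc/ε₀ with Φ = E(4πr²):
E = |Q_enc|/(4πε₀r²) = (1.11e-5)/(4π·8.85×10^-12·(0.201)²) = 2.47×10^6 N/C.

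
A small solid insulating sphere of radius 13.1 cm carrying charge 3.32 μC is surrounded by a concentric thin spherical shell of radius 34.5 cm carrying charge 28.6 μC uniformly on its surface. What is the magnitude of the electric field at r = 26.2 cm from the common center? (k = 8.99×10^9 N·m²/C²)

Use a concentric Gaussian sphere at r = 26.2 cm (between the bodies, 13.1 cm < r < 34.5 cm).
The shell at 34.5 cm lies outside the Gaussian surface, so Q_enc = 3.32 μC = 3.32e-6 C.
By Gauss's law, ∮E·dA = E·4πr² = Q_enc/ε₀.
E = k|Q_enc|/r² = (8.99×10^9)(3.32×10^-6)/(0.262)² = 4.35×10^5 N/C.

E ≈ 4.35×10^5 V/m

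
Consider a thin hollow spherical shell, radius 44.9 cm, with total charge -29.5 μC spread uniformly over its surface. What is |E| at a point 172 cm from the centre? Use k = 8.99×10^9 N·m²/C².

By spherical symmetry E is radial; choose a Gaussian sphere of radius r = 172 cm (r > 44.9 cm).
The entire shell is enclosed: Q_enc = -2.95e-5 C.
Gauss's law: E·4πr² = Q_enc/ε₀.
E = k|Q_enc|/r² = (8.99×10^9)(2.95×10^-5)/(1.72)² = 8.96×10^4 N/C.

|E| = 8.96×10^4 N/C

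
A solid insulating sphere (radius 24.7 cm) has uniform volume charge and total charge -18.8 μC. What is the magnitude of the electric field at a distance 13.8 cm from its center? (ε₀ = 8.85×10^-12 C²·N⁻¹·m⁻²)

Take a concentric spherical Gaussian surface of radius r = 13.8 cm (r < R).
For a uniform sphere the enclosed fraction is (r/R)³, so Q_enc = (-18.8 μC)(0.138/0.247)³ = -3.279×10^-6 C.
By Gauss's law, ∮E·dA = E·4πr² = Q_enc/ε₀.
E = |Q_enc|/(4πε₀r²) = (3.279×10^-6)/(4π·8.85×10^-12·(0.138)²) = 1.55×10^6 N/C.

E = 1.55×10^6 N/C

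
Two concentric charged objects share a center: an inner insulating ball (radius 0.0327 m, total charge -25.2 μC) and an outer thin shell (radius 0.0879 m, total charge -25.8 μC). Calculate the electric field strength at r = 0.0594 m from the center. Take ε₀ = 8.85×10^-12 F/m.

E = 6.42×10^7 N/C

Take a concentric spherical Gaussian surface of radius r = 0.0594 m (between the bodies, 0.0327 m < r < 0.0879 m).
Only the inner charge is enclosed; the outer shell contributes nothing inside itself. Q_enc = -25.2 μC = -2.52×10^-5 C.
Since E is radial and uniform over the Gaussian sphere, Φ = E·4πr² = Q_enc/ε₀.
E = |Q_enc|/(4πε₀r²) = (2.52×10^-5)/(4π·8.85×10^-12·(0.0594)²) = 6.42×10^7 N/C.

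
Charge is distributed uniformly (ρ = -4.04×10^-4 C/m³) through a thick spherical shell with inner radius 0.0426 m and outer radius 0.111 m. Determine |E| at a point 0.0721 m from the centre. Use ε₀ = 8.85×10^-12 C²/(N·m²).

|E| ≈ 8.71×10^5 V/m

Symmetry ⇒ E = E(r) r̂. Gaussian sphere of radius r = 0.0721 m (within the shell material, 0.0426 m < r < 0.111 m).
Only the shell between 0.0426 m and r is enclosed: Q_enc = ρ·(4π/3)(r³ − a³) = (-4.04×10^-4)·(4π/3)·((0.0721)³ − (0.0426)³) = -5.034×10^-7 C.
Applying ∮E·dA = Q_enc/ε₀ with Φ = E(4πr²):
E = |Q_enc|/(4πε₀r²) = (5.034e-7)/(4π·8.85×10^-12·(0.0721)²) = 8.71×10^5 N/C.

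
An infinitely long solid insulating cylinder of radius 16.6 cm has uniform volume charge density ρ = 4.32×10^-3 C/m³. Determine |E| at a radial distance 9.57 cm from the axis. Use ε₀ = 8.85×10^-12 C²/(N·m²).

E = 2.34e7 N/C

Choose a coaxial cylinder of radius r = 9.57 cm (arbitrary length L) as the Gaussian surface (r < R).
Enclosed charge per unit length: λ_enc = ρ·πr² = (4.32×10^-3)π(0.0957)² = 1.243×10^-4 C/m.
Gauss's law: E·2πrL = λ_enc L/ε₀.
E = |λ_enc|/(2πε₀r) = (1.243×10^-4)/(2π·8.85×10^-12·0.0957) = 2.34e7 N/C.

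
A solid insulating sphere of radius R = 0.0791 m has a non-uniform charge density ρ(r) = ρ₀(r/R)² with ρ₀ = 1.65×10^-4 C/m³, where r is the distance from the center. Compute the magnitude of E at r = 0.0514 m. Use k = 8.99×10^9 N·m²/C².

Use a concentric Gaussian sphere at r = 0.0514 m (r < R).
Q_enc = ∫₀^r ρ(r')·4πr'² dr' = (4πρ₀/R²) ∫₀^r r'^4 dr' = 4πρ₀ r^5/(5·R²) = 2.378e-8 C.
Gauss's law: E·4πr² = Q_enc/ε₀.
E = k|Q_enc|/r² = (8.99×10^9)(2.378×10^-8)/(0.0514)² = 8.09×10^4 N/C.

8.09e4 N/C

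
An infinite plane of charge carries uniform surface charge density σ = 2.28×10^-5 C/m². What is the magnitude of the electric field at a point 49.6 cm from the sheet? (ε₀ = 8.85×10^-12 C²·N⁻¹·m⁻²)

E = 1.29e6 N/C

By planar symmetry E is perpendicular to the sheet and uniform; use a Gaussian pillbox with flat faces of area A on each side of the sheet.
Only the two end caps contribute flux: Φ = 2EA. With Q_enc = σA, Gauss's law gives E = |σ|/(2ε₀).
E = |σ|/(2ε₀) = (2.28×10^-5)/(2·8.85×10^-12) = 1.29×10^6 N/C.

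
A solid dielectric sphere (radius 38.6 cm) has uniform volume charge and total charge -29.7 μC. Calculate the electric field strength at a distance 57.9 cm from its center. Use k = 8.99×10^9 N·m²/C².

7.96×10^5 V/m

By spherical symmetry E is radial; choose a Gaussian sphere of radius r = 57.9 cm (r > R, so the entire charge is enclosed).
Q_enc = -29.7 μC = -2.97×10^-5 C.
Gauss's law: E·4πr² = Q_enc/ε₀.
E = k|Q_enc|/r² = (8.99×10^9)(2.97e-5)/(0.579)² = 7.96×10^5 N/C.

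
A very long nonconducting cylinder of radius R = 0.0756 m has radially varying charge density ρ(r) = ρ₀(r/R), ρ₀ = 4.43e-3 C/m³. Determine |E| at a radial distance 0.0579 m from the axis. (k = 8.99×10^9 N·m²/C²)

|E| ≈ 7.40e6 N/C

Choose a coaxial cylinder of radius r = 0.0579 m (arbitrary length L) as the Gaussian surface (r < R).
λ_enc = ∫₀^r ρ(r')·2πr' dr' = (2πρ₀/R)·r^3/3 = 2.382×10^-5 C/m.
By Gauss's law (flux through the curved wall only), E·2πrL = λ_enc L/ε₀.
E = 2k|λ_enc|/r = 2(8.99×10^9)(2.382×10^-5)/(0.0579) = 7.40×10^6 N/C.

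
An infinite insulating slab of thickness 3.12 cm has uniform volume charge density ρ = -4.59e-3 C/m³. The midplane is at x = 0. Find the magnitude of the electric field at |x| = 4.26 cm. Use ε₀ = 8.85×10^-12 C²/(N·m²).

|E| ≈ 8.09×10^6 N/C

The point |x| = 4.26 cm lies outside the slab (half-thickness 0.0156 m). A symmetric pillbox spanning the full slab encloses Q_enc = ρ·d·A.
Flux = 2EA ⇒ E = |ρ|d/(2ε₀), independent of distance outside.
E = (4.59×10^-3)(0.0312)/(2·8.85×10^-12) = 8.09e6 N/C.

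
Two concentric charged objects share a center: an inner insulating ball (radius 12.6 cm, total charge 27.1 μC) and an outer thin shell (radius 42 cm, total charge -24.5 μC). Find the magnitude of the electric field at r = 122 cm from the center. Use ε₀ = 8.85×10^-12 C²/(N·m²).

|E| ≈ 1.57×10^4 N/C

Use a concentric Gaussian sphere at r = 122 cm (r > 42 cm, enclosing both).
Q_enc = (27.1 μC) + (-24.5 μC) = 2.60×10^-6 C.
Gauss's law: E·4πr² = Q_enc/ε₀.
E = |Q_enc|/(4πε₀r²) = (2.60×10^-6)/(4π·8.85×10^-12·(1.22)²) = 1.57e4 N/C.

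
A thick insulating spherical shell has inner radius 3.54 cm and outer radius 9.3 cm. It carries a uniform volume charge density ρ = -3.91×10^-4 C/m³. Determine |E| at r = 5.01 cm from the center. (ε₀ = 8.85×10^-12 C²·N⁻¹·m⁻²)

Use a concentric Gaussian sphere at r = 5.01 cm (within the shell material, 3.54 cm < r < 9.3 cm).
Enclosed charge is the volume from a to r: Q_enc = (4π/3)ρ(r³ − a³) = -1.333×10^-7 C.
Since E is radial and uniform over the Gaussian sphere, Φ = E·4πr² = Q_enc/ε₀.
E = |Q_enc|/(4πε₀r²) = (1.333×10^-7)/(4π·8.85×10^-12·(0.0501)²) = 4.78×10^5 N/C.

E ≈ 4.78×10^5 N/C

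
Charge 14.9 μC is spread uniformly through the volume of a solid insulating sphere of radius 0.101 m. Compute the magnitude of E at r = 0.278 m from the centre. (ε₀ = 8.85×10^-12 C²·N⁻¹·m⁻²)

Take a concentric spherical Gaussian surface of radius r = 0.278 m (r > R, so the entire charge is enclosed).
Q_enc = 14.9 μC = 1.49e-5 C.
Gauss's law: E·4πr² = Q_enc/ε₀.
E = |Q_enc|/(4πε₀r²) = (1.49×10^-5)/(4π·8.85×10^-12·(0.278)²) = 1.73×10^6 N/C.

1.73e6 V/m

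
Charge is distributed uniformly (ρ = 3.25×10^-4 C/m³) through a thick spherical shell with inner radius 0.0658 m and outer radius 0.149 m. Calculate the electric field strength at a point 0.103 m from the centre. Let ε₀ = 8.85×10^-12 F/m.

|E| ≈ 9.32×10^5 V/m

Take a concentric spherical Gaussian surface of radius r = 0.103 m (within the shell material, 0.0658 m < r < 0.149 m).
Only the shell between 0.0658 m and r is enclosed: Q_enc = ρ·(4π/3)(r³ − a³) = (3.25×10^-4)·(4π/3)·((0.103)³ − (0.0658)³) = 1.10e-6 C.
Gauss's law: E·4πr² = Q_enc/ε₀.
E = |Q_enc|/(4πε₀r²) = (1.10e-6)/(4π·8.85×10^-12·(0.103)²) = 9.32×10^5 N/C.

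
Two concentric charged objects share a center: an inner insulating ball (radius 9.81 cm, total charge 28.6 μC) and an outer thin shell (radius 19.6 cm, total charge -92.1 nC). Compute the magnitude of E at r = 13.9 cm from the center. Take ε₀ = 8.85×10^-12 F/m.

Use a concentric Gaussian sphere at r = 13.9 cm (between the bodies, 9.81 cm < r < 19.6 cm).
Only the inner charge is enclosed; the outer shell contributes nothing inside itself. Q_enc = 28.6 μC = 2.86×10^-5 C.
By Gauss's law, ∮E·dA = E·4πr² = Q_enc/ε₀.
E = |Q_enc|/(4πε₀r²) = (2.86×10^-5)/(4π·8.85×10^-12·(0.139)²) = 1.33×10^7 N/C.

E ≈ 1.33×10^7 V/m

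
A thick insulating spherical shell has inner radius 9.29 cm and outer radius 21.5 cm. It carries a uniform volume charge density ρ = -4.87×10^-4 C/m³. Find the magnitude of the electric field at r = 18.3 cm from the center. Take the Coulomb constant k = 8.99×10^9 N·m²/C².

E = 2.92×10^6 N/C

Take a concentric spherical Gaussian surface of radius r = 18.3 cm (within the shell material, 9.29 cm < r < 21.5 cm).
Enclosed charge is the volume from a to r: Q_enc = (4π/3)ρ(r³ − a³) = -1.087e-5 C.
By Gauss's law, ∮E·dA = E·4πr² = Q_enc/ε₀.
E = k|Q_enc|/r² = (8.99×10^9)(1.087×10^-5)/(0.183)² = 2.92×10^6 N/C.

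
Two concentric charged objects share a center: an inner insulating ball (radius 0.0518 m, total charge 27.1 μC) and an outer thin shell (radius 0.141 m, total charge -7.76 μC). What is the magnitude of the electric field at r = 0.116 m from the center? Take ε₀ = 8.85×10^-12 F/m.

E = 1.81×10^7 N/C

Symmetry ⇒ E = E(r) r̂. Gaussian sphere of radius r = 0.116 m (between the bodies, 0.0518 m < r < 0.141 m).
Only the inner charge is enclosed; the outer shell contributes nothing inside itself. Q_enc = 27.1 μC = 2.71e-5 C.
Since E is radial and uniform over the Gaussian sphere, Φ = E·4πr² = Q_enc/ε₀.
E = |Q_enc|/(4πε₀r²) = (2.71×10^-5)/(4π·8.85×10^-12·(0.116)²) = 1.81×10^7 N/C.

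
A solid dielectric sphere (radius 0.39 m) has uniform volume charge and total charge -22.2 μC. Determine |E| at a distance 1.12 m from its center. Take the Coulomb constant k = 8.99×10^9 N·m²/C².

1.59×10^5 N/C

By spherical symmetry E is radial; choose a Gaussian sphere of radius r = 1.12 m (r > R, so the entire charge is enclosed).
Q_enc = -22.2 μC = -2.22×10^-5 C.
Gauss's law: E·4πr² = Q_enc/ε₀.
E = k|Q_enc|/r² = (8.99×10^9)(2.22×10^-5)/(1.12)² = 1.59×10^5 N/C.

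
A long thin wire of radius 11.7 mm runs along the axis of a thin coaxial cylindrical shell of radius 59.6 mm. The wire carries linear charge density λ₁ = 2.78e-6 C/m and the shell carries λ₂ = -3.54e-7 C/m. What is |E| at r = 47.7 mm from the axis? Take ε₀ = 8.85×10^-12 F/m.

E = 1.05×10^6 N/C

Choose a coaxial cylinder of radius r = 47.7 mm (arbitrary length L) as the Gaussian surface (between the conductors, 11.7 mm < r < 59.6 mm).
The shell at 59.6 mm lies outside the Gaussian surface, so λ_enc = λ₁ = 2.78e-6 C/m.
Applying ∮E·dA = Q_enc/ε₀ with the end caps contributing no flux:
E = |λ_enc|/(2πε₀r) = (2.78e-6)/(2π·8.85×10^-12·0.0477) = 1.05×10^6 N/C.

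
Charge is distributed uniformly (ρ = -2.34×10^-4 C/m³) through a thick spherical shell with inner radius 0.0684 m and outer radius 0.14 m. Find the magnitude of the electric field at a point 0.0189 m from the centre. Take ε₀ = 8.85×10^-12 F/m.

|E| = 0 V/m

Use a concentric Gaussian sphere at r = 0.0189 m (r < 0.0684 m, inside the empty cavity).
Q_enc = 0 (all charge lies at larger r); Gauss's law gives E = 0.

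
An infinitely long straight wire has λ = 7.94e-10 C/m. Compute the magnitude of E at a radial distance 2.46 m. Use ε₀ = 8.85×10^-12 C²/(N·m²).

Take a coaxial cylindrical Gaussian surface of radius r = 2.46 m and length L.
Q_enc = λL, so λ_enc = 7.94×10^-10 C/m.
By Gauss's law (flux through the curved wall only), E·2πrL = λ_enc L/ε₀.
E = |λ_enc|/(2πε₀r) = (7.94×10^-10)/(2π·8.85×10^-12·2.46) = 5.8 N/C.

|E| ≈ 5.8 N/C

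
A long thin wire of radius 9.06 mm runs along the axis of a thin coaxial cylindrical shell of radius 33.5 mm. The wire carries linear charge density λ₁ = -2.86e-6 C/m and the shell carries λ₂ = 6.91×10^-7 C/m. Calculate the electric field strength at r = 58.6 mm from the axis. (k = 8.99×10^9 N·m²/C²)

By cylindrical symmetry E is radial; use a coaxial Gaussian cylinder of radius 58.6 mm and length L (r > 33.5 mm, enclosing both).
λ_enc = λ₁ + λ₂ = (-2.86×10^-6) + (6.91×10^-7) = -2.169×10^-6 C/m.
Applying ∮E·dA = Q_enc/ε₀ with the end caps contributing no flux:
E = 2k|λ_enc|/r = 2(8.99×10^9)(2.169e-6)/(0.0586) = 6.66×10^5 N/C.

|E| ≈ 6.66×10^5 N/C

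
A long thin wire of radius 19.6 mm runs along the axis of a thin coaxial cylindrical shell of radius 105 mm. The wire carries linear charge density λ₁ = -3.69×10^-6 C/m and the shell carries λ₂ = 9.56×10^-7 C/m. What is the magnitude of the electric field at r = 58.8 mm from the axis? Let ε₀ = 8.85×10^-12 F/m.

|E| = 1.13e6 V/m

Choose a coaxial cylinder of radius r = 58.8 mm (arbitrary length L) as the Gaussian surface (between the conductors, 19.6 mm < r < 105 mm).
Only the inner wire is enclosed; the outer shell contributes nothing inside itself. λ_enc = λ₁ = -3.69e-6 C/m.
Gauss's law: E·2πrL = λ_enc L/ε₀.
E = |λ_enc|/(2πε₀r) = (3.69e-6)/(2π·8.85×10^-12·0.0588) = 1.13×10^6 N/C.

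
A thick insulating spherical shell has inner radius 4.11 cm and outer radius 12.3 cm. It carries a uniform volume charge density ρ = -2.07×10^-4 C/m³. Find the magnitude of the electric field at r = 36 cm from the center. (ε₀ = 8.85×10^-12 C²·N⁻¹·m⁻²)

|E| = 1.08×10^5 N/C

By spherical symmetry E is radial; choose a Gaussian sphere of radius r = 36 cm (r > 12.3 cm, enclosing the whole shell).
Q_enc = ρ·(4π/3)(b³ − a³) = (-2.07×10^-4)·(4π/3)·((0.123)³ − (0.0411)³) = -1.553×10^-6 C.
Gauss's law: E·4πr² = Q_enc/ε₀.
E = |Q_enc|/(4πε₀r²) = (1.553×10^-6)/(4π·8.85×10^-12·(0.36)²) = 1.08×10^5 N/C.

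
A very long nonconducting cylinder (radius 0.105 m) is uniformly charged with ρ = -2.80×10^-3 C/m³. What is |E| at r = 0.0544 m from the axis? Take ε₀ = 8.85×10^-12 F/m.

E ≈ 8.61×10^6 N/C

By cylindrical symmetry E is radial; use a coaxial Gaussian cylinder of radius 0.0544 m and length L (r < R).
Enclosed charge per unit length: λ_enc = ρ·πr² = (-2.80×10^-3)π(0.0544)² = -2.603×10^-5 C/m.
Since E is radial and uniform over the curved surface, Φ = E·2πrL = Q_enc/ε₀ = λ_enc L/ε₀.
E = |λ_enc|/(2πε₀r) = (2.603×10^-5)/(2π·8.85×10^-12·0.0544) = 8.61e6 N/C.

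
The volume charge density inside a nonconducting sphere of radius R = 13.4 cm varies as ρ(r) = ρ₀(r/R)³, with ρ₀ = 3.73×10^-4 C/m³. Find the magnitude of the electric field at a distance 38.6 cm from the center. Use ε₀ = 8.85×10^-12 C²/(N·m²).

By spherical symmetry E is radial; choose a Gaussian sphere of radius r = 38.6 cm (r > R, all charge enclosed).
Q_enc = 4π ∫₀^R ρ₀(r'/R)^3 r'² dr' = 4πρ₀R³/6 = 1.88e-6 C.
Applying ∮E·dA = Q_enc/ε₀ with Φ = E(4πr²):
E = |Q_enc|/(4πε₀r²) = (1.88×10^-6)/(4π·8.85×10^-12·(0.386)²) = 1.13×10^5 N/C.

E = 1.13×10^5 N/C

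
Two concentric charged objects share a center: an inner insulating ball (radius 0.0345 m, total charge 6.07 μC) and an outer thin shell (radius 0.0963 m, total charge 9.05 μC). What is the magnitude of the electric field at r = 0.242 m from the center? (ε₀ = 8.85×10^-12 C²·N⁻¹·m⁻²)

By spherical symmetry E is radial; choose a Gaussian sphere of radius r = 0.242 m (r > 0.0963 m, enclosing both).
Q_enc = (6.07 μC) + (9.05 μC) = 1.512×10^-5 C.
Gauss's law: E·4πr² = Q_enc/ε₀.
E = |Q_enc|/(4πε₀r²) = (1.512e-5)/(4π·8.85×10^-12·(0.242)²) = 2.32×10^6 N/C.

|E| = 2.32×10^6 N/C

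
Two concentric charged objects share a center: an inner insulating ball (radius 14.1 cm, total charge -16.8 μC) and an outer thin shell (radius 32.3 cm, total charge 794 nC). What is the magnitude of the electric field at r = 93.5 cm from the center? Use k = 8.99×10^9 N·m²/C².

E ≈ 1.65×10^5 V/m

Symmetry ⇒ E = E(r) r̂. Gaussian sphere of radius r = 93.5 cm (r > 32.3 cm, enclosing both).
Q_enc = (-16.8 μC) + (794 nC) = -1.601×10^-5 C.
By Gauss's law, ∮E·dA = E·4πr² = Q_enc/ε₀.
E = k|Q_enc|/r² = (8.99×10^9)(1.601×10^-5)/(0.935)² = 1.65×10^5 N/C.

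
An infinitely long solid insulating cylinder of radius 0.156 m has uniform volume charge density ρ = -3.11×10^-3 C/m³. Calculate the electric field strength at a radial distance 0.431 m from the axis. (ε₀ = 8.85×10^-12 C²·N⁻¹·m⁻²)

Coaxial Gaussian cylinder, radius r = 0.431 m, length L (r > 0.156 m, full cross-section enclosed).
λ_enc = ρ·πR² = (-3.11×10^-3)π(0.156)² = -2.378×10^-4 C/m.
Since E is radial and uniform over the curved surface, Φ = E·2πrL = Q_enc/ε₀ = λ_enc L/ε₀.
E = |λ_enc|/(2πε₀r) = (2.378×10^-4)/(2π·8.85×10^-12·0.431) = 9.92×10^6 N/C.

9.92×10^6 N/C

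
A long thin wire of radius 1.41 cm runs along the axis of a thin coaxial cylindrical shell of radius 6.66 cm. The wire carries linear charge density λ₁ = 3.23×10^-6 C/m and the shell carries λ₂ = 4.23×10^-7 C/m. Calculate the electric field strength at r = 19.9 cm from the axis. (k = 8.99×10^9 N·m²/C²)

3.30×10^5 V/m

Take a coaxial cylindrical Gaussian surface of radius r = 19.9 cm and length L (r > 6.66 cm, enclosing both).
λ_enc = λ₁ + λ₂ = (3.23e-6) + (4.23×10^-7) = 3.653e-6 C/m.
Since E is radial and uniform over the curved surface, Φ = E·2πrL = Q_enc/ε₀ = λ_enc L/ε₀.
E = 2k|λ_enc|/r = 2(8.99×10^9)(3.653e-6)/(0.199) = 3.30×10^5 N/C.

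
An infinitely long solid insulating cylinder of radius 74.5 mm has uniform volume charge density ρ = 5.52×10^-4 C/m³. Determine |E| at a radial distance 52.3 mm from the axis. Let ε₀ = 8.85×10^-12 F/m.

Take a coaxial cylindrical Gaussian surface of radius r = 52.3 mm and length L (r < R).
Charge inside radius r per length L is ρ·πr²·L, so λ_enc = ρπr² = 4.743×10^-6 C/m.
Since E is radial and uniform over the curved surface, Φ = E·2πrL = Q_enc/ε₀ = λ_enc L/ε₀.
E = |λ_enc|/(2πε₀r) = (4.743×10^-6)/(2π·8.85×10^-12·0.0523) = 1.63×10^6 N/C.

E ≈ 1.63×10^6 N/C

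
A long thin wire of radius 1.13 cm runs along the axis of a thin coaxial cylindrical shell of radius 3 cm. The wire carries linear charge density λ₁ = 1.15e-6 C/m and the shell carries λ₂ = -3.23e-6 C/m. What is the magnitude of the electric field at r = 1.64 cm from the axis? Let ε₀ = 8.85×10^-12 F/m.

1.26e6 N/C

Choose a coaxial cylinder of radius r = 1.64 cm (arbitrary length L) as the Gaussian surface (between the conductors, 1.13 cm < r < 3 cm).
The shell at 3 cm lies outside the Gaussian surface, so λ_enc = λ₁ = 1.15×10^-6 C/m.
Since E is radial and uniform over the curved surface, Φ = E·2πrL = Q_enc/ε₀ = λ_enc L/ε₀.
E = |λ_enc|/(2πε₀r) = (1.15e-6)/(2π·8.85×10^-12·0.0164) = 1.26e6 N/C.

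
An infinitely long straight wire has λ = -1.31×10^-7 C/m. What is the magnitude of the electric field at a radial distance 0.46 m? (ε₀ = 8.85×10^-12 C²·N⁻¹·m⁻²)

|E| ≈ 5.12e3 N/C

By cylindrical symmetry E is radial; use a coaxial Gaussian cylinder of radius 0.46 m and length L.
Q_enc = λL, so λ_enc = -1.31×10^-7 C/m.
Applying ∮E·dA = Q_enc/ε₀ with the end caps contributing no flux:
E = |λ_enc|/(2πε₀r) = (1.31×10^-7)/(2π·8.85×10^-12·0.46) = 5.12×10^3 N/C.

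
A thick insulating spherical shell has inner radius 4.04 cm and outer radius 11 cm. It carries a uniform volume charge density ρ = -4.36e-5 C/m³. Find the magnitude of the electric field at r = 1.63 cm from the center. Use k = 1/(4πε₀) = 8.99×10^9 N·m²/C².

E = 0

Take a concentric spherical Gaussian surface of radius r = 1.63 cm (r < 4.04 cm, inside the empty cavity).
Q_enc = 0 (all charge lies at larger r); Gauss's law gives E = 0.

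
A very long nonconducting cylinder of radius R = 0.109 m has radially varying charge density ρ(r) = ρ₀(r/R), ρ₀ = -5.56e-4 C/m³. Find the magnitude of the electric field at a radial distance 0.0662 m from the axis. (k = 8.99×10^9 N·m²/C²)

Take a coaxial cylindrical Gaussian surface of radius r = 0.0662 m and length L (r < R).
Integrating ρ over the cross-section to radius r: λ_enc = (2πρ₀/R) ∫₀^r r'^2 dr' = 2πρ₀ r^3/(3·R) = -3.099e-6 C/m.
Applying ∮E·dA = Q_enc/ε₀ with the end caps contributing no flux:
E = 2k|λ_enc|/r = 2(8.99×10^9)(3.099e-6)/(0.0662) = 8.42×10^5 N/C.

|E| ≈ 8.42×10^5 V/m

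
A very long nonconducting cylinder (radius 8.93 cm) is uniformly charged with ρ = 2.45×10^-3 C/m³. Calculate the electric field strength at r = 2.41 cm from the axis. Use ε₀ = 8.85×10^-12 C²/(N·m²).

3.34×10^6 N/C

By cylindrical symmetry E is radial; use a coaxial Gaussian cylinder of radius 2.41 cm and length L (r < R).
Charge inside radius r per length L is ρ·πr²·L, so λ_enc = ρπr² = 4.47×10^-6 C/m.
Applying ∮E·dA = Q_enc/ε₀ with the end caps contributing no flux:
E = |λ_enc|/(2πε₀r) = (4.47×10^-6)/(2π·8.85×10^-12·0.0241) = 3.34×10^6 N/C.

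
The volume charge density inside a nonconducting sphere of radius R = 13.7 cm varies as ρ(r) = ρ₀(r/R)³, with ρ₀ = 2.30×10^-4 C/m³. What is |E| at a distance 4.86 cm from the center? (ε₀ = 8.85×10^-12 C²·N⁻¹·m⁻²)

Symmetry ⇒ E = E(r) r̂. Gaussian sphere of radius r = 4.86 cm (r < R).
Q_enc = ∫₀^r ρ(r')·4πr'² dr' = (4πρ₀/R³) ∫₀^r r'^5 dr' = 4πρ₀ r^6/(6·R³) = 2.469×10^-9 C.
Since E is radial and uniform over the Gaussian sphere, Φ = E·4πr² = Q_enc/ε₀.
E = |Q_enc|/(4πε₀r²) = (2.469e-9)/(4π·8.85×10^-12·(0.0486)²) = 9.40×10^3 N/C.

E ≈ 9.40e3 V/m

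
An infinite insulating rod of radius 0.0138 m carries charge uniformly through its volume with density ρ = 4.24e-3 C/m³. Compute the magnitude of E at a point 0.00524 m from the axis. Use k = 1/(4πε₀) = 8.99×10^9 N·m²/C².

1.25×10^6 V/m

Coaxial Gaussian cylinder, radius r = 0.00524 m, length L (r < R).
Charge inside radius r per length L is ρ·πr²·L, so λ_enc = ρπr² = 3.657×10^-7 C/m.
Gauss's law: E·2πrL = λ_enc L/ε₀.
E = 2k|λ_enc|/r = 2(8.99×10^9)(3.657e-7)/(0.00524) = 1.25×10^6 N/C.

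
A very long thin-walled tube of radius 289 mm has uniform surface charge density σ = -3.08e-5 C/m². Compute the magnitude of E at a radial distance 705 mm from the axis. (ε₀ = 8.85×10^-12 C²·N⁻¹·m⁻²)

By cylindrical symmetry E is radial; use a coaxial Gaussian cylinder of radius 705 mm and length L (r > 289 mm).
The whole shell is enclosed: λ_enc = σ·2πR = (-3.08×10^-5)·2π·(0.289) = -5.593e-5 C/m.
Applying ∮E·dA = Q_enc/ε₀ with the end caps contributing no flux:
E = |λ_enc|/(2πε₀r) = (5.593e-5)/(2π·8.85×10^-12·0.705) = 1.43×10^6 N/C.

E ≈ 1.43×10^6 V/m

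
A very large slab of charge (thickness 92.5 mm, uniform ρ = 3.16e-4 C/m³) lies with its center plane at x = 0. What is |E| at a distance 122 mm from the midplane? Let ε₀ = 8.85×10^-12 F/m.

The point |x| = 122 mm lies outside the slab (half-thickness 0.04625 m). A symmetric pillbox spanning the full slab encloses Q_enc = ρ·d·A.
Flux = 2EA ⇒ E = |ρ|d/(2ε₀), independent of distance outside.
E = (3.16e-4)(0.0925)/(2·8.85×10^-12) = 1.65e6 N/C.

1.65e6 N/C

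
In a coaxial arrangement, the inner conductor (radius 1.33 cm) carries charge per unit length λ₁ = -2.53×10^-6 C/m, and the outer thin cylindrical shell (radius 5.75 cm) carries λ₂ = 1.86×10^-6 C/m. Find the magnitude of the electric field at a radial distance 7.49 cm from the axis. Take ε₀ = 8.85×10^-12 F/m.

|E| = 1.61×10^5 N/C

Coaxial Gaussian cylinder, radius r = 7.49 cm, length L (r > 5.75 cm, enclosing both).
λ_enc = λ₁ + λ₂ = (-2.53×10^-6) + (1.86×10^-6) = -6.70e-7 C/m.
Applying ∮E·dA = Q_enc/ε₀ with the end caps contributing no flux:
E = |λ_enc|/(2πε₀r) = (6.70×10^-7)/(2π·8.85×10^-12·0.0749) = 1.61×10^5 N/C.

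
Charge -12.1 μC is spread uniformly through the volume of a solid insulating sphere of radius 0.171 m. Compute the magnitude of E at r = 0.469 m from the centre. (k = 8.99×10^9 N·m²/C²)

E ≈ 4.95×10^5 V/m

By spherical symmetry E is radial; choose a Gaussian sphere of radius r = 0.469 m (r > R, so the entire charge is enclosed).
Q_enc = -12.1 μC = -1.21e-5 C.
Applying ∮E·dA = Q_enc/ε₀ with Φ = E(4πr²):
E = k|Q_enc|/r² = (8.99×10^9)(1.21×10^-5)/(0.469)² = 4.95×10^5 N/C.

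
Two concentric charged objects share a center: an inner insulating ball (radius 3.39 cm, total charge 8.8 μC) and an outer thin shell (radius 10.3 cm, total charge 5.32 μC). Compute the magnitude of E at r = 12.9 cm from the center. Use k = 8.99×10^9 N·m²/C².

Use a concentric Gaussian sphere at r = 12.9 cm (r > 10.3 cm, enclosing both).
Q_enc = (8.8 μC) + (5.32 μC) = 1.412×10^-5 C.
Since E is radial and uniform over the Gaussian sphere, Φ = E·4πr² = Q_enc/ε₀.
E = k|Q_enc|/r² = (8.99×10^9)(1.412e-5)/(0.129)² = 7.63×10^6 N/C.

7.63e6 N/C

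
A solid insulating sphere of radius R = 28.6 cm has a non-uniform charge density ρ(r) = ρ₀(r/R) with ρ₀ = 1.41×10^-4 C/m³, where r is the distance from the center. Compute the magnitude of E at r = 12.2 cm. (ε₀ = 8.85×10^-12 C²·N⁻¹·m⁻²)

|E| ≈ 2.07e5 V/m

Take a concentric spherical Gaussian surface of radius r = 12.2 cm (r < R).
Q_enc = ∫₀^r ρ(r')·4πr'² dr' = (4πρ₀/R) ∫₀^r r'^3 dr' = 4πρ₀ r^4/(4·R) = 3.431×10^-7 C.
By Gauss's law, ∮E·dA = E·4πr² = Q_enc/ε₀.
E = |Q_enc|/(4πε₀r²) = (3.431×10^-7)/(4π·8.85×10^-12·(0.122)²) = 2.07×10^5 N/C.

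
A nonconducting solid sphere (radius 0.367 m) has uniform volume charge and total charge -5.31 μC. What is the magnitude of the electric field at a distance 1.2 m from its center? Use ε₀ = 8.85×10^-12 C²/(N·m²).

By spherical symmetry E is radial; choose a Gaussian sphere of radius r = 1.2 m (r > R, so the entire charge is enclosed).
Q_enc = -5.31 μC = -5.31×10^-6 C.
Gauss's law: E·4πr² = Q_enc/ε₀.
E = |Q_enc|/(4πε₀r²) = (5.31×10^-6)/(4π·8.85×10^-12·(1.2)²) = 3.32×10^4 N/C.

|E| ≈ 3.32×10^4 N/C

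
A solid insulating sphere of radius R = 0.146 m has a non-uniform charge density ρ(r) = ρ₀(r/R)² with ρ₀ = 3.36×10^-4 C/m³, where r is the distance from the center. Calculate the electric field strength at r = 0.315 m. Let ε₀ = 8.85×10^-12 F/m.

By spherical symmetry E is radial; choose a Gaussian sphere of radius r = 0.315 m (r > R, all charge enclosed).
Q_enc = 4π ∫₀^R ρ₀(r'/R)^2 r'² dr' = 4πρ₀R³/5 = 2.628×10^-6 C.
Since E is radial and uniform over the Gaussian sphere, Φ = E·4πr² = Q_enc/ε₀.
E = |Q_enc|/(4πε₀r²) = (2.628×10^-6)/(4π·8.85×10^-12·(0.315)²) = 2.38×10^5 N/C.

E = 2.38×10^5 N/C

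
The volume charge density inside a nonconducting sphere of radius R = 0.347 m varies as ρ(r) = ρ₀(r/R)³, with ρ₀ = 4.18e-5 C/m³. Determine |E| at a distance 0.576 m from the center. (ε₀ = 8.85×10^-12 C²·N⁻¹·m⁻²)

E ≈ 9.91×10^4 N/C

Use a concentric Gaussian sphere at r = 0.576 m (r > R, all charge enclosed).
Q_enc = 4π ∫₀^R ρ₀(r'/R)^3 r'² dr' = 4πρ₀R³/6 = 3.658×10^-6 C.
Since E is radial and uniform over the Gaussian sphere, Φ = E·4πr² = Q_enc/ε₀.
E = |Q_enc|/(4πε₀r²) = (3.658e-6)/(4π·8.85×10^-12·(0.576)²) = 9.91×10^4 N/C.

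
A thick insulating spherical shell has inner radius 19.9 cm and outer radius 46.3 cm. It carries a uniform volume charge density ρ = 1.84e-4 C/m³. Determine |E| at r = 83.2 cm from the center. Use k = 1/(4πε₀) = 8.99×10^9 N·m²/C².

|E| ≈ 9.15×10^5 N/C

By spherical symmetry E is radial; choose a Gaussian sphere of radius r = 83.2 cm (r > 46.3 cm, enclosing the whole shell).
Q_enc = ρ·(4π/3)(b³ − a³) = (1.84e-4)·(4π/3)·((0.463)³ − (0.199)³) = 7.042e-5 C.
By Gauss's law, ∮E·dA = E·4πr² = Q_enc/ε₀.
E = k|Q_enc|/r² = (8.99×10^9)(7.042×10^-5)/(0.832)² = 9.15×10^5 N/C.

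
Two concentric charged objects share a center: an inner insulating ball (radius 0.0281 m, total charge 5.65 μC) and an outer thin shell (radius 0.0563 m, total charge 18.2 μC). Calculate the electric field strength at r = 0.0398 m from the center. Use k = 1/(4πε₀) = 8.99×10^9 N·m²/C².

Use a concentric Gaussian sphere at r = 0.0398 m (between the bodies, 0.0281 m < r < 0.0563 m).
The shell at 0.0563 m lies outside the Gaussian surface, so Q_enc = 5.65 μC = 5.65e-6 C.
Applying ∮E·dA = Q_enc/ε₀ with Φ = E(4πr²):
E = k|Q_enc|/r² = (8.99×10^9)(5.65e-6)/(0.0398)² = 3.21×10^7 N/C.

3.21×10^7 N/C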